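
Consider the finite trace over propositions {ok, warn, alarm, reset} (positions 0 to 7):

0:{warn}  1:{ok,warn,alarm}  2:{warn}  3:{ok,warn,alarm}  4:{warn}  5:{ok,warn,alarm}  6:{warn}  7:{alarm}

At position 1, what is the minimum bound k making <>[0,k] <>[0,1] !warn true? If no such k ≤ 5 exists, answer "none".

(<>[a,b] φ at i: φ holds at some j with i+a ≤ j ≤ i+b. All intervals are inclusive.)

Scan j = 1,2,… for <>[0,1] !warn:
  j=1: fails
  j=2: fails
  j=3: fails
  j=4: fails
  j=5: fails
  j=6: holds
First hit at j=6, so smallest k = 6-1 = 5.

5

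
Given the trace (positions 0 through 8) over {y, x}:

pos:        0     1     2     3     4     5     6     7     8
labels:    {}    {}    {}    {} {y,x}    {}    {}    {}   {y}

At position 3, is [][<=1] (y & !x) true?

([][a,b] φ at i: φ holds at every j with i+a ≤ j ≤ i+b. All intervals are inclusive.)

False

Check (y & !x) at every j in [3,4]:
  j=3: false
  j=4: false
Fails at j=3 → formula fails.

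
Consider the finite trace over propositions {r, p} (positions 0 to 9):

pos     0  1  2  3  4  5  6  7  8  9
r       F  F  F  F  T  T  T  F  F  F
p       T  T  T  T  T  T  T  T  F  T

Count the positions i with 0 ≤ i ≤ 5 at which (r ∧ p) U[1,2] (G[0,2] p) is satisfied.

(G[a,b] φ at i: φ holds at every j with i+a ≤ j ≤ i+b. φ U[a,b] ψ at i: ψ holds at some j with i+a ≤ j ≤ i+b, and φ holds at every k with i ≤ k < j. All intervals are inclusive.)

Evaluate at each i in [0,5]:
  i=0: ✗ (lhs fails at k=0 before rhs at j=1)
  i=1: ✗ (lhs fails at k=1 before rhs at j=2)
  i=2: ✗ (lhs fails at k=2 before rhs at j=3)
  i=3: ✗ (lhs fails at k=3 before rhs at j=4)
  i=4: ✓ (rhs at j=5; lhs holds on [4,4])
  i=5: ✗ (no rhs in [6,7])
Positions where it holds: {4} → 1.

1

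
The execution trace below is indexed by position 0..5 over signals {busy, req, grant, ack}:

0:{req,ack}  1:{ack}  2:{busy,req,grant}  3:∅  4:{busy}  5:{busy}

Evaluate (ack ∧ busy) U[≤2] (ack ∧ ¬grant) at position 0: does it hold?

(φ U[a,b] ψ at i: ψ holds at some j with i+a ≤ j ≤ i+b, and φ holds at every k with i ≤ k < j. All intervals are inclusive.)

True

Need some j in [0,2] with (ack ∧ ¬grant), and (ack ∧ busy) at every k in [0,j-1].
  j=0: (ack ∧ ¬grant) holds; no prefix to check → satisfied.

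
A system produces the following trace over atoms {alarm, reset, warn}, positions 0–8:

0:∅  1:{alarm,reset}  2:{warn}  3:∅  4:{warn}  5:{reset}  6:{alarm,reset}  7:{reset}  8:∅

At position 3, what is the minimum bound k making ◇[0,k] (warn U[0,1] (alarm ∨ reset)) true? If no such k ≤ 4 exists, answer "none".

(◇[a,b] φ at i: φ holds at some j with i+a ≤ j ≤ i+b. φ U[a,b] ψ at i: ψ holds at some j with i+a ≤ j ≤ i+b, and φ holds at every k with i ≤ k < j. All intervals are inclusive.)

Scan j = 3,4,… for (warn U[0,1] (alarm ∨ reset)):
  j=3: fails
  j=4: holds
First hit at j=4, so smallest k = 4-3 = 1.

1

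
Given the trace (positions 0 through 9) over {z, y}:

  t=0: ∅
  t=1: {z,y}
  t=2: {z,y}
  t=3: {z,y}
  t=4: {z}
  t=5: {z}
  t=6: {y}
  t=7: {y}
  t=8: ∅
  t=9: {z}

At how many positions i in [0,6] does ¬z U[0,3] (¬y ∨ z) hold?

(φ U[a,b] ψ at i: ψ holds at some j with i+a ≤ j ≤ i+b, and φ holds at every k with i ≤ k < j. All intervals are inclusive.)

7

Evaluate at each i in [0,6]:
  i=0: ✓ (rhs at j=0)
  i=1: ✓ (rhs at j=1)
  i=2: ✓ (rhs at j=2)
  i=3: ✓ (rhs at j=3)
  i=4: ✓ (rhs at j=4)
  i=5: ✓ (rhs at j=5)
  i=6: ✓ (rhs at j=8; lhs holds on [6,7])
Positions where it holds: {0, 1, 2, 3, 4, 5, 6} → 7.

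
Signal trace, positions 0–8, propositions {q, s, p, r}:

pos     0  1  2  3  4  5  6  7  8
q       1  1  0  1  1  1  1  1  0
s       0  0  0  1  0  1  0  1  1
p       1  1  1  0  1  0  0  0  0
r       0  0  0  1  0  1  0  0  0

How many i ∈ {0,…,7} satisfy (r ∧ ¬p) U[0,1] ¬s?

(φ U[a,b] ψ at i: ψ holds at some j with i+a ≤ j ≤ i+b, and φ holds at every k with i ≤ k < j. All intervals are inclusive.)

Evaluate at each i in [0,7]:
  i=0: ✓ (rhs at j=0)
  i=1: ✓ (rhs at j=1)
  i=2: ✓ (rhs at j=2)
  i=3: ✓ (rhs at j=4; lhs holds on [3,3])
  i=4: ✓ (rhs at j=4)
  i=5: ✓ (rhs at j=6; lhs holds on [5,5])
  i=6: ✓ (rhs at j=6)
  i=7: ✗ (no rhs in [7,8])
Positions where it holds: {0, 1, 2, 3, 4, 5, 6} → 7.

7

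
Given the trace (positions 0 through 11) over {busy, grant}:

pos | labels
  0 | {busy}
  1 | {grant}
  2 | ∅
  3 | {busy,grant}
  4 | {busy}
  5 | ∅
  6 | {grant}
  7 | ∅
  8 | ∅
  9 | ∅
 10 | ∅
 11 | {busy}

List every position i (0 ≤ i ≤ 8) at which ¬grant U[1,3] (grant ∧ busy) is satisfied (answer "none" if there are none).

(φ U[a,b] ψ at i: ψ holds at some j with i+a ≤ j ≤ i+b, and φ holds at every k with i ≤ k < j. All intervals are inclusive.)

Evaluate at each i in [0,8]:
  i=0: ✗ (lhs fails at k=1 before rhs at j=3)
  i=1: ✗ (lhs fails at k=1 before rhs at j=3)
  i=2: ✓ (rhs at j=3; lhs holds on [2,2])
  i=3: ✗ (no rhs in [4,6])
  i=4: ✗ (no rhs in [5,7])
  i=5: ✗ (no rhs in [6,8])
  i=6: ✗ (no rhs in [7,9])
  i=7: ✗ (no rhs in [8,10])
  i=8: ✗ (no rhs in [9,11])

2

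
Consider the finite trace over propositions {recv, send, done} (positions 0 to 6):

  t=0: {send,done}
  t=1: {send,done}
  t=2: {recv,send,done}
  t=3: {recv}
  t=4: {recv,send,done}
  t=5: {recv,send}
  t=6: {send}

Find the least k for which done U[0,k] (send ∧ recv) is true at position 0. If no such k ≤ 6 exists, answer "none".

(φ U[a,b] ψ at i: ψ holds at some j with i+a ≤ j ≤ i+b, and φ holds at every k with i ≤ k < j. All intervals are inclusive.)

Need earliest j ≥ 0 with (send ∧ recv), and done at every k in [0,j-1].
  j=0: rhs fails.
  j=1: rhs fails.
  j=2: rhs holds; lhs holds on [0,1]. k = 2.

2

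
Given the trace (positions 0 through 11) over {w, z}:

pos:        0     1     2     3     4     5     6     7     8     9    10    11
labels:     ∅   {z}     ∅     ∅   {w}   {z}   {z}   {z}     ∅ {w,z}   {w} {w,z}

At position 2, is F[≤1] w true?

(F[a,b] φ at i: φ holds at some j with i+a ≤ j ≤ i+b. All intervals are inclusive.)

Does not hold

Check w at each j in [2,3]:
  j=2: false
  j=3: false
No position in the window satisfies it → formula fails.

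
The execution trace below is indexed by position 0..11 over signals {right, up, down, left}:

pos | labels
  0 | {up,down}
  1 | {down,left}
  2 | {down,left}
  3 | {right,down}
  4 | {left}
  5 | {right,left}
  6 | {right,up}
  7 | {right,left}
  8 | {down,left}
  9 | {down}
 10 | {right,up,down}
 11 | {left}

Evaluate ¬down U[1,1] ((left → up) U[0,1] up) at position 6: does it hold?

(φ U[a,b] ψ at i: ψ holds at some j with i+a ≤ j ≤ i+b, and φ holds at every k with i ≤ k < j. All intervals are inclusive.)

False

Need some j in [7,7] with ((left → up) U[0,1] up), and ¬down at every k in [6,j-1].
  j=7: ((left → up) U[0,1] up) — fails.
No j in the window works → until fails.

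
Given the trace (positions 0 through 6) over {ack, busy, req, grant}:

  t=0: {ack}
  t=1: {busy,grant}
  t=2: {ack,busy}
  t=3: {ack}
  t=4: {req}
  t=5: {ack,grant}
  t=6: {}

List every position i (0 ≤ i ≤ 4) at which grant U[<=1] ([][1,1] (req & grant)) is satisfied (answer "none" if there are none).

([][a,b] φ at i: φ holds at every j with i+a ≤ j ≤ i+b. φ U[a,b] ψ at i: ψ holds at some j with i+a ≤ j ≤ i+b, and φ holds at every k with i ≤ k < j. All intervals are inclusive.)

Evaluate at each i in [0,4]:
  i=0: ✗ (no rhs in [0,1])
  i=1: ✗ (no rhs in [1,2])
  i=2: ✗ (no rhs in [2,3])
  i=3: ✗ (no rhs in [3,4])
  i=4: ✗ (no rhs in [4,5])

none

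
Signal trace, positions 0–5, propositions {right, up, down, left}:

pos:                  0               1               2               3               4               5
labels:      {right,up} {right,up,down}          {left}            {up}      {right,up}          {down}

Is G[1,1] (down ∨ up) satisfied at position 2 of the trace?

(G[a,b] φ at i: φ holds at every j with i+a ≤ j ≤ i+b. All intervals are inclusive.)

True

Check (down ∨ up) at every j in [3,3]:
  j=3: true
All positions satisfy it → formula holds.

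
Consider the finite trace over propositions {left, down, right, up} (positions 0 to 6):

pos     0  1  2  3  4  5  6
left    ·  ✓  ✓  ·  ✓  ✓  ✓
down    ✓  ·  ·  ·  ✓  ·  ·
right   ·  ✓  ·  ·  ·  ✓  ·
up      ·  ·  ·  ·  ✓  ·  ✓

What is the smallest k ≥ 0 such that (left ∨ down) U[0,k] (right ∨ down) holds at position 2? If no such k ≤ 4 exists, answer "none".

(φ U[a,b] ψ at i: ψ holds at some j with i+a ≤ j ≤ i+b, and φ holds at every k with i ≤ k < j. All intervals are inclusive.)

Need earliest j ≥ 2 with (right ∨ down), and (left ∨ down) at every k in [2,j-1].
  j=2: rhs fails.
  j=3: rhs fails.
  j=4: rhs holds but lhs fails at k=3.
  j=5: rhs holds but lhs fails at k=3.
  j=6: rhs fails.
No witness within the range → none.

none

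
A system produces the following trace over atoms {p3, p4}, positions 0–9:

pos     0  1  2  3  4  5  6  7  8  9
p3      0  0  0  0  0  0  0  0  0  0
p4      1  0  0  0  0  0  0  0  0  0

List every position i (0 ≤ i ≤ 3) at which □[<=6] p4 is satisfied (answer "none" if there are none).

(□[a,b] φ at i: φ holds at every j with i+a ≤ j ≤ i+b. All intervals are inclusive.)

Evaluate at each i in [0,3]:
  i=0: ✗ (fails at j=1)
  i=1: ✗ (fails at j=1)
  i=2: ✗ (fails at j=2)
  i=3: ✗ (fails at j=3)

none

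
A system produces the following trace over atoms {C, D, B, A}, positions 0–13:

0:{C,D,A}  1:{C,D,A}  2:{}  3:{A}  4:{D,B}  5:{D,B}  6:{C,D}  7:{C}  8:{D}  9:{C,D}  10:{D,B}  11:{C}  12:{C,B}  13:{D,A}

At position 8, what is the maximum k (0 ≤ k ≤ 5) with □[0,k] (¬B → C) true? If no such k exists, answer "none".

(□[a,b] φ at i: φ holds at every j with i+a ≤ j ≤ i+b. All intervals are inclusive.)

(¬B → C) must hold from j=8 onward; find where it first fails.
  j=8: fails → no k works.

none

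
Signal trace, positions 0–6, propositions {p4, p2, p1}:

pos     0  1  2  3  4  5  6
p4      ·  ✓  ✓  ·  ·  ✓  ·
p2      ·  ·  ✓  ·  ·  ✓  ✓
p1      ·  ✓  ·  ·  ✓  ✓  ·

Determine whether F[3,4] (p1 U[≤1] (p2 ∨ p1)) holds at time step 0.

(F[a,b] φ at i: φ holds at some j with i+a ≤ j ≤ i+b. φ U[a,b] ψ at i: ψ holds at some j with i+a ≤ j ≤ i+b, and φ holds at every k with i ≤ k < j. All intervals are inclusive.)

Yes

Check (p1 U[≤1] (p2 ∨ p1)) at each j in [3,4]:
  j=3: fails
  j=4: holds
Found at j=4 → formula holds.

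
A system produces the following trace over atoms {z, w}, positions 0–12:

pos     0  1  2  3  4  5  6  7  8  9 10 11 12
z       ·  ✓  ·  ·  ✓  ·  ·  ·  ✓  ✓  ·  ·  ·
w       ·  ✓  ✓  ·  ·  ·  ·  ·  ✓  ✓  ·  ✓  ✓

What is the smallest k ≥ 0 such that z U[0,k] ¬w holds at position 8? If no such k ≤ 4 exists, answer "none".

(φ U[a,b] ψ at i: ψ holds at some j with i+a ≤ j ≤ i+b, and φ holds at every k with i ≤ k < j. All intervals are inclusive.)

2

Need earliest j ≥ 8 with ¬w, and z at every k in [8,j-1].
  j=8: rhs fails.
  j=9: rhs fails.
  j=10: rhs holds; lhs holds on [8,9]. k = 2.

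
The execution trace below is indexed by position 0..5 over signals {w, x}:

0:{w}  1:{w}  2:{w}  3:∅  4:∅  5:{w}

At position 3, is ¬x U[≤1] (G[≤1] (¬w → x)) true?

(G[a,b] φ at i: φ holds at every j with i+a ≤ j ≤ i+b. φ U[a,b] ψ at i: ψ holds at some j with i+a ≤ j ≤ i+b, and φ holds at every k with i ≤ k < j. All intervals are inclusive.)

Need some j in [3,4] with G[≤1] (¬w → x), and ¬x at every k in [3,j-1].
  j=3: G[≤1] (¬w → x) — fails at 3.
  j=4: G[≤1] (¬w → x) — fails at 4.
No j in the window works → until fails.

No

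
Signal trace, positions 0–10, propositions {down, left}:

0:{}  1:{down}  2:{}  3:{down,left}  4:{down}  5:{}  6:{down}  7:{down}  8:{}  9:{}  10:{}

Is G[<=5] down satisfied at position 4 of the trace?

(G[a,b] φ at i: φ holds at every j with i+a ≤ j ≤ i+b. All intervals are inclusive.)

False

Check down at every j in [4,9]:
  j=4: true
  j=5: false
  j=6: true
  j=7: true
  j=8: false
  j=9: false
Fails at j=5 → formula fails.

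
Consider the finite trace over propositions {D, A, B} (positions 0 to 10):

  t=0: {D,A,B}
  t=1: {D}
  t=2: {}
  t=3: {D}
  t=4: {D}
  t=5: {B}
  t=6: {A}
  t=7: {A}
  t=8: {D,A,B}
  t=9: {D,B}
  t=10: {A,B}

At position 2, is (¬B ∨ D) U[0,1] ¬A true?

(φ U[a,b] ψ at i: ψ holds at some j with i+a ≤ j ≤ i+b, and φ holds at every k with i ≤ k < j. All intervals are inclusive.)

Need some j in [2,3] with ¬A, and (¬B ∨ D) at every k in [2,j-1].
  j=2: ¬A holds; no prefix to check → satisfied.

Holds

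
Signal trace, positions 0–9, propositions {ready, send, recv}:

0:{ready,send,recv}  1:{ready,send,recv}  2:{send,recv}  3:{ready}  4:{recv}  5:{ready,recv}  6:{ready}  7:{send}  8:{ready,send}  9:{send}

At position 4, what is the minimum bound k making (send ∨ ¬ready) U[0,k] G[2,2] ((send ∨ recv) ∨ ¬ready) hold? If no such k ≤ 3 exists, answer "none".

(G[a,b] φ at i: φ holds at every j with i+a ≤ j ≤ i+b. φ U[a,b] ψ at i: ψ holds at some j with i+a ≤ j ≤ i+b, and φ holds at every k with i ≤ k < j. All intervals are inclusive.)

1

Need earliest j ≥ 4 with G[2,2] ((send ∨ recv) ∨ ¬ready), and (send ∨ ¬ready) at every k in [4,j-1].
  j=4: rhs fails.
  j=5: rhs holds; lhs holds on [4,4]. k = 1.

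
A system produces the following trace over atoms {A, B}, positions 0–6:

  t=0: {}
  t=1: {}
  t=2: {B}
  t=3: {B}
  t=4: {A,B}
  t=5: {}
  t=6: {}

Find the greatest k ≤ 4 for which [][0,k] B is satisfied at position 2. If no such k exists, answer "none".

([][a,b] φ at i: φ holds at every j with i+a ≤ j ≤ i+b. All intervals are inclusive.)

B must hold from j=2 onward; find where it first fails.
  j=2: holds
  j=3: holds
  j=4: holds
  j=5: fails
Holds on [2,4], so largest k = 2.

2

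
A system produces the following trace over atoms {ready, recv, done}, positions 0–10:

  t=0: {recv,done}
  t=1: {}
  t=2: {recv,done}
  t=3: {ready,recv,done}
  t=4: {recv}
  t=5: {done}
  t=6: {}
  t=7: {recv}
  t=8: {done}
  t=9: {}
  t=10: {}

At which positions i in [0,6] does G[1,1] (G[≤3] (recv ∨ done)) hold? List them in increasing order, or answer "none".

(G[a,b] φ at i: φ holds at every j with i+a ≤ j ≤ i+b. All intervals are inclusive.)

Evaluate at each i in [0,6]:
  i=0: ✗ (fails at j=1)
  i=1: ✓ (all of [2,2])
  i=2: ✗ (fails at j=3)
  i=3: ✗ (fails at j=4)
  i=4: ✗ (fails at j=5)
  i=5: ✗ (fails at j=6)
  i=6: ✗ (fails at j=7)

1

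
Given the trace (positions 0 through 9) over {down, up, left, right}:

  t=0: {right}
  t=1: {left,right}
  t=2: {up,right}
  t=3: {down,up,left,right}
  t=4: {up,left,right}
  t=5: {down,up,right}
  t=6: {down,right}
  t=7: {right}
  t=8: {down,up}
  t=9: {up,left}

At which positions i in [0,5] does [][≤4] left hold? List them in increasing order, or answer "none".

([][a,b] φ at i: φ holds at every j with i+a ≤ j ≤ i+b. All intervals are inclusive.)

Evaluate at each i in [0,5]:
  i=0: ✗ (fails at j=0)
  i=1: ✗ (fails at j=2)
  i=2: ✗ (fails at j=2)
  i=3: ✗ (fails at j=5)
  i=4: ✗ (fails at j=5)
  i=5: ✗ (fails at j=5)

none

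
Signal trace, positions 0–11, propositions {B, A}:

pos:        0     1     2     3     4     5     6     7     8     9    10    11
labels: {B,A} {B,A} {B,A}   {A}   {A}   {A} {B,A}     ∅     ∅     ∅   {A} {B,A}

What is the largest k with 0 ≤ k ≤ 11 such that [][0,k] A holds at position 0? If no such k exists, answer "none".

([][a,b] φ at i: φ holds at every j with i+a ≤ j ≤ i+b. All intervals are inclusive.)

A must hold from j=0 onward; find where it first fails.
  j=0: holds
  j=1: holds
  j=2: holds
  j=3: holds
  j=4: holds
  j=5: holds
  j=6: holds
  j=7: fails
Holds on [0,6], so largest k = 6.

6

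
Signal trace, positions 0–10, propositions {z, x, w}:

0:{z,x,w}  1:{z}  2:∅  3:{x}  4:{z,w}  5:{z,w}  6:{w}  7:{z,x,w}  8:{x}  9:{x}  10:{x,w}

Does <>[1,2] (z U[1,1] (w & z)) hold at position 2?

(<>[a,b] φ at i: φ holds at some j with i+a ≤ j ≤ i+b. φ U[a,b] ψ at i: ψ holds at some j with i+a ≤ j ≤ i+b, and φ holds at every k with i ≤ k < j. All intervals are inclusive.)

Yes

Check (z U[1,1] (w & z)) at each j in [3,4]:
  j=3: fails
  j=4: holds
Found at j=4 → formula holds.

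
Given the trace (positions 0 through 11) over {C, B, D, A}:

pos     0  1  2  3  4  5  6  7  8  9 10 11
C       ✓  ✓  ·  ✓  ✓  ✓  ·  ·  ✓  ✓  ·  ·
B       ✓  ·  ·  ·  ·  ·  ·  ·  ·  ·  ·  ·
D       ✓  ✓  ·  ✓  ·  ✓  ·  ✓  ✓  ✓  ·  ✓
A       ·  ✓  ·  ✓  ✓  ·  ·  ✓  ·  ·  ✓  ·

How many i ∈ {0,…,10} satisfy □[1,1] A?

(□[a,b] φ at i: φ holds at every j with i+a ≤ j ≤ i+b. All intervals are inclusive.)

Evaluate at each i in [0,10]:
  i=0: ✓ (all of [1,1])
  i=1: ✗ (fails at j=2)
  i=2: ✓ (all of [3,3])
  i=3: ✓ (all of [4,4])
  i=4: ✗ (fails at j=5)
  i=5: ✗ (fails at j=6)
  i=6: ✓ (all of [7,7])
  i=7: ✗ (fails at j=8)
  i=8: ✗ (fails at j=9)
  i=9: ✓ (all of [10,10])
  i=10: ✗ (fails at j=11)
Positions where it holds: {0, 2, 3, 6, 9} → 5.

5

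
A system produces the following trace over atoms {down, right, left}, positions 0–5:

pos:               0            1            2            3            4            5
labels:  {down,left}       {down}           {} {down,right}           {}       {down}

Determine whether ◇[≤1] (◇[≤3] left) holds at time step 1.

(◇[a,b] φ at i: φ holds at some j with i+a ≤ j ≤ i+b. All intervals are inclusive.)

Check ◇[≤3] left at each j in [1,2]:
  j=1: fails (none in [1,4])
  j=2: fails (none in [2,5])
No position in the window satisfies it → formula fails.

Does not hold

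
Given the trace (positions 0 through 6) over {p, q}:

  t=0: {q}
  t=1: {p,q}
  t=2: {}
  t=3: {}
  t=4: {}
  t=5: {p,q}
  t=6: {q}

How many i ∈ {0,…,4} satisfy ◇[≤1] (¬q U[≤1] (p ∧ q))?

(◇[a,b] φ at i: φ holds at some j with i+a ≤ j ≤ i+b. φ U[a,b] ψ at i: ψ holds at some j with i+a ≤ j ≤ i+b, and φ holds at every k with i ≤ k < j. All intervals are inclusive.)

Evaluate at each i in [0,4]:
  i=0: ✓ (witness j=1)
  i=1: ✓ (witness j=1)
  i=2: ✗ (none in [2,3])
  i=3: ✓ (witness j=4)
  i=4: ✓ (witness j=4)
Positions where it holds: {0, 1, 3, 4} → 4.

4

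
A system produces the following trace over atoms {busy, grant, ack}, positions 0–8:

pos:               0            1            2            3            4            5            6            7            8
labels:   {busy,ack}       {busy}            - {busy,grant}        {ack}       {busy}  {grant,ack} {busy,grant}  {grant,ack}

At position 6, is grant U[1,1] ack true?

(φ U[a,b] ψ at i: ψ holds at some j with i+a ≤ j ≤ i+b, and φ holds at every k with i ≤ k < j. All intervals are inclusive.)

No

Need some j in [7,7] with ack, and grant at every k in [6,j-1].
  j=7: ack false.
No j in the window works → until fails.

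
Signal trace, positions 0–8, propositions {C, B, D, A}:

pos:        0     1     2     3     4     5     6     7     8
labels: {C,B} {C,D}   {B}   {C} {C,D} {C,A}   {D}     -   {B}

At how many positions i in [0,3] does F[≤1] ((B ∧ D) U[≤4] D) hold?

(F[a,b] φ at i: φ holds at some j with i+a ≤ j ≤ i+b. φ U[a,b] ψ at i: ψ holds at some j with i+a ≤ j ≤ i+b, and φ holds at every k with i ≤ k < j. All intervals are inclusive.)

3

Evaluate at each i in [0,3]:
  i=0: ✓ (witness j=1)
  i=1: ✓ (witness j=1)
  i=2: ✗ (none in [2,3])
  i=3: ✓ (witness j=4)
Positions where it holds: {0, 1, 3} → 3.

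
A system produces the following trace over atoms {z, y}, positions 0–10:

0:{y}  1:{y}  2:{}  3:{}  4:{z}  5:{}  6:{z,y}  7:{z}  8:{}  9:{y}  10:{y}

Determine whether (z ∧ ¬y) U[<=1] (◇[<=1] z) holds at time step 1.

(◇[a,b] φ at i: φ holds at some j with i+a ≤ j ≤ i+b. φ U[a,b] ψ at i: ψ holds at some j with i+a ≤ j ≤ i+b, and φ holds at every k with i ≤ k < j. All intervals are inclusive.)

False

Need some j in [1,2] with ◇[<=1] z, and (z ∧ ¬y) at every k in [1,j-1].
  j=1: ◇[<=1] z — fails (none in [1,2]).
  j=2: ◇[<=1] z — fails (none in [2,3]).
No j in the window works → until fails.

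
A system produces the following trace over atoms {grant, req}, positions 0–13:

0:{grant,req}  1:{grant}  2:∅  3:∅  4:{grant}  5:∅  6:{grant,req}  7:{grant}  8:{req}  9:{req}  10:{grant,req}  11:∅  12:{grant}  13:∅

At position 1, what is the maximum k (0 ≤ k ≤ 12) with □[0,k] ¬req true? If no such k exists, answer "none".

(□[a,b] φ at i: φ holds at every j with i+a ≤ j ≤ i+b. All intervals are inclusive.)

4

¬req must hold from j=1 onward; find where it first fails.
  j=1: holds
  j=2: holds
  j=3: holds
  j=4: holds
  j=5: holds
  j=6: fails
Holds on [1,5], so largest k = 4.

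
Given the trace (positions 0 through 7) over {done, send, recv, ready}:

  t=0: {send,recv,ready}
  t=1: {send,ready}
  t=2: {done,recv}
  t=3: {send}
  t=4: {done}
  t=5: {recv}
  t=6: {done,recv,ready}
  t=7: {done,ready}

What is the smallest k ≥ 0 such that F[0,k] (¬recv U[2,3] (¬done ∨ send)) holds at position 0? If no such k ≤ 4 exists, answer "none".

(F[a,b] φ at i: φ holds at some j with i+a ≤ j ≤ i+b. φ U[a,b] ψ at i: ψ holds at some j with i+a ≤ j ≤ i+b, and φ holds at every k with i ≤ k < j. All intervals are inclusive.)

Scan j = 0,1,… for (¬recv U[2,3] (¬done ∨ send)):
  j=0: fails
  j=1: fails
  j=2: fails
  j=3: holds
First hit at j=3, so smallest k = 3-0 = 3.

3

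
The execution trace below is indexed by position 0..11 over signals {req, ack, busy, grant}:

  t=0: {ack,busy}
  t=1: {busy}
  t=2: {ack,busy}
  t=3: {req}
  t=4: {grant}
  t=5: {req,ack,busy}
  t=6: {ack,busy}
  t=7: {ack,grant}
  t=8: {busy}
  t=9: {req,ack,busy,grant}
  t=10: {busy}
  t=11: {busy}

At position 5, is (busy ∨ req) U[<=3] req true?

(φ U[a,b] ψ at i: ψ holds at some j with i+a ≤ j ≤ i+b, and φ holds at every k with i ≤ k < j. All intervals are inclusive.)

Yes

Need some j in [5,8] with req, and (busy ∨ req) at every k in [5,j-1].
  j=5: req holds; no prefix to check → satisfied.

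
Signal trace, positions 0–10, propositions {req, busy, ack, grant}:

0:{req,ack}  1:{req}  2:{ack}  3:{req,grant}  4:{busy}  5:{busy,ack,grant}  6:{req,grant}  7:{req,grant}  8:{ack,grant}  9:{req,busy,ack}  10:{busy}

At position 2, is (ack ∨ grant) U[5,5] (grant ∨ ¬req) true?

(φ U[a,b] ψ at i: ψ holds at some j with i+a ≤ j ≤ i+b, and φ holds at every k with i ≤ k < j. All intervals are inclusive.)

No

Need some j in [7,7] with (grant ∨ ¬req), and (ack ∨ grant) at every k in [2,j-1].
  j=7: (grant ∨ ¬req) holds, but (ack ∨ grant) fails at k=4 → not this j.
No j in the window works → until fails.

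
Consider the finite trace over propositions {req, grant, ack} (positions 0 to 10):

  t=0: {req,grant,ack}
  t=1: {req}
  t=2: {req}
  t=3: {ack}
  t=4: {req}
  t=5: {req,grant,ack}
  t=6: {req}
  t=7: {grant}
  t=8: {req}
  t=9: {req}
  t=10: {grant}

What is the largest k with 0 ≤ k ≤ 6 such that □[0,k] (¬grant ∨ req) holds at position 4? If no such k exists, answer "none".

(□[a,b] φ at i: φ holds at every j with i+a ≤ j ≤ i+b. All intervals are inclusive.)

2

(¬grant ∨ req) must hold from j=4 onward; find where it first fails.
  j=4: holds
  j=5: holds
  j=6: holds
  j=7: fails
Holds on [4,6], so largest k = 2.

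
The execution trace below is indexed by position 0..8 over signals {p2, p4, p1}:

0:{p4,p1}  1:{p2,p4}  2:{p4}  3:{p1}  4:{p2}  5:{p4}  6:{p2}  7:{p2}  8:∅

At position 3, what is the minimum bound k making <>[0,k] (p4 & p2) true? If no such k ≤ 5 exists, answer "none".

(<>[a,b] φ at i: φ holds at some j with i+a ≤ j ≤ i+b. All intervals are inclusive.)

Scan j = 3,4,… for (p4 & p2):
  j=3: fails
  j=4: fails
  j=5: fails
  j=6: fails
  j=7: fails
  j=8: fails
No j in [3,8] satisfies it → none.

none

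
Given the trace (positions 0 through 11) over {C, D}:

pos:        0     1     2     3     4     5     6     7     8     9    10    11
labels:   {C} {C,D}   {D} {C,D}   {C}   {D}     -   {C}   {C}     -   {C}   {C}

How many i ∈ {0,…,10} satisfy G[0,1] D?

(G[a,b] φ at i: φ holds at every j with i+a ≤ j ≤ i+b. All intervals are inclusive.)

2

Evaluate at each i in [0,10]:
  i=0: ✗ (fails at j=0)
  i=1: ✓ (all of [1,2])
  i=2: ✓ (all of [2,3])
  i=3: ✗ (fails at j=4)
  i=4: ✗ (fails at j=4)
  i=5: ✗ (fails at j=6)
  i=6: ✗ (fails at j=6)
  i=7: ✗ (fails at j=7)
  i=8: ✗ (fails at j=8)
  i=9: ✗ (fails at j=9)
  i=10: ✗ (fails at j=10)
Positions where it holds: {1, 2} → 2.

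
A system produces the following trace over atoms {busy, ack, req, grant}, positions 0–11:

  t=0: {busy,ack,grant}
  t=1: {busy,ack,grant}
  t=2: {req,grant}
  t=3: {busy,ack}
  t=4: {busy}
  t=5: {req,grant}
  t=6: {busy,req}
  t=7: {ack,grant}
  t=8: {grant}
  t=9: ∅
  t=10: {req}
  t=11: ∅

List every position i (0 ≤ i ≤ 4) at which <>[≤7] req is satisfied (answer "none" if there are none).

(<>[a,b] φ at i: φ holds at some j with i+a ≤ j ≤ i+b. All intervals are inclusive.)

0, 1, 2, 3, 4

Evaluate at each i in [0,4]:
  i=0: ✓ (witness j=2)
  i=1: ✓ (witness j=2)
  i=2: ✓ (witness j=2)
  i=3: ✓ (witness j=5)
  i=4: ✓ (witness j=5)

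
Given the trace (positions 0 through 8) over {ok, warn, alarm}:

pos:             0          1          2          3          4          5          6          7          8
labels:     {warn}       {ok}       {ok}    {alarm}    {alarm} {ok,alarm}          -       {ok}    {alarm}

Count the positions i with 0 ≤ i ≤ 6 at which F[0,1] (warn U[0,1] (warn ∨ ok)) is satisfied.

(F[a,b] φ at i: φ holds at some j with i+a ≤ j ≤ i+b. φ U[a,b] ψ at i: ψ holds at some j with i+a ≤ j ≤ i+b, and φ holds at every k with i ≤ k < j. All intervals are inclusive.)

Evaluate at each i in [0,6]:
  i=0: ✓ (witness j=0)
  i=1: ✓ (witness j=1)
  i=2: ✓ (witness j=2)
  i=3: ✗ (none in [3,4])
  i=4: ✓ (witness j=5)
  i=5: ✓ (witness j=5)
  i=6: ✓ (witness j=7)
Positions where it holds: {0, 1, 2, 4, 5, 6} → 6.

6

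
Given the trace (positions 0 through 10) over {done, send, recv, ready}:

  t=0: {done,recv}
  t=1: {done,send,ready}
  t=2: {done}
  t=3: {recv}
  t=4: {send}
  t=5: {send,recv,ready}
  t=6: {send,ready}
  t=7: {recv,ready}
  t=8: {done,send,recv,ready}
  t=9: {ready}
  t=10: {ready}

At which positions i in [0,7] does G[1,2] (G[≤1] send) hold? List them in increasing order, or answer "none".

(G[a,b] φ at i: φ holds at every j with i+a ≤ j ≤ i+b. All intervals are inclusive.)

Evaluate at each i in [0,7]:
  i=0: ✗ (fails at j=1)
  i=1: ✗ (fails at j=2)
  i=2: ✗ (fails at j=3)
  i=3: ✓ (all of [4,5])
  i=4: ✗ (fails at j=6)
  i=5: ✗ (fails at j=6)
  i=6: ✗ (fails at j=7)
  i=7: ✗ (fails at j=8)

3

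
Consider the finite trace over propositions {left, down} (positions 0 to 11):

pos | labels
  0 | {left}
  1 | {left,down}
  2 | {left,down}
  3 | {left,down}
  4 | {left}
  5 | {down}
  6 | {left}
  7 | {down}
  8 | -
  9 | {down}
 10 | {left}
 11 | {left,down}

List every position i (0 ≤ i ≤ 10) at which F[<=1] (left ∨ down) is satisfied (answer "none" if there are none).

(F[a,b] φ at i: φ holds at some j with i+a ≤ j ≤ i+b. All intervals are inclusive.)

Evaluate at each i in [0,10]:
  i=0: ✓ (witness j=0)
  i=1: ✓ (witness j=1)
  i=2: ✓ (witness j=2)
  i=3: ✓ (witness j=3)
  i=4: ✓ (witness j=4)
  i=5: ✓ (witness j=5)
  i=6: ✓ (witness j=6)
  i=7: ✓ (witness j=7)
  i=8: ✓ (witness j=9)
  i=9: ✓ (witness j=9)
  i=10: ✓ (witness j=10)

0, 1, 2, 3, 4, 5, 6, 7, 8, 9, 10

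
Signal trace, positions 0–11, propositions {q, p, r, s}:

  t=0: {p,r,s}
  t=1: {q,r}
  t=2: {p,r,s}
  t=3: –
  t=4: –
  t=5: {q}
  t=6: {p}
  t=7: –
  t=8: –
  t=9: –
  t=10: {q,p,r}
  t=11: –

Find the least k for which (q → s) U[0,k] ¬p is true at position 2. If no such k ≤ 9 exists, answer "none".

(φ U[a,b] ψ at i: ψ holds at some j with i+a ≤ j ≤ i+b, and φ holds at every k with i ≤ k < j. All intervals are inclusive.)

Need earliest j ≥ 2 with ¬p, and (q → s) at every k in [2,j-1].
  j=2: rhs fails.
  j=3: rhs holds; lhs holds on [2,2]. k = 1.

1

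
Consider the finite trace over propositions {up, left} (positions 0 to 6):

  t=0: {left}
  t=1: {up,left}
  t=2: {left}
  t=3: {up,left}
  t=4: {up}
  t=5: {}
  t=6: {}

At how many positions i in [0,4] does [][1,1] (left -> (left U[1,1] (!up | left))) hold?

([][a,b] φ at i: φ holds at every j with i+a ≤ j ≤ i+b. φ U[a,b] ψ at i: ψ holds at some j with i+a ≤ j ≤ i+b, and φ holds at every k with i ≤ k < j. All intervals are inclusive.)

4

Evaluate at each i in [0,4]:
  i=0: ✓ (all of [1,1])
  i=1: ✓ (all of [2,2])
  i=2: ✗ (fails at j=3)
  i=3: ✓ (all of [4,4])
  i=4: ✓ (all of [5,5])
Positions where it holds: {0, 1, 3, 4} → 4.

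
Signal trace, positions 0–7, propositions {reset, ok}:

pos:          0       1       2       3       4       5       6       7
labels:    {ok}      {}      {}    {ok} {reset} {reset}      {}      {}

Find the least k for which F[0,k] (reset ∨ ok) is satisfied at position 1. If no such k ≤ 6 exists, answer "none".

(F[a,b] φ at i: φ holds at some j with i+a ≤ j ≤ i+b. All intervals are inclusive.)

2

Scan j = 1,2,… for (reset ∨ ok):
  j=1: fails
  j=2: fails
  j=3: holds
First hit at j=3, so smallest k = 3-1 = 2.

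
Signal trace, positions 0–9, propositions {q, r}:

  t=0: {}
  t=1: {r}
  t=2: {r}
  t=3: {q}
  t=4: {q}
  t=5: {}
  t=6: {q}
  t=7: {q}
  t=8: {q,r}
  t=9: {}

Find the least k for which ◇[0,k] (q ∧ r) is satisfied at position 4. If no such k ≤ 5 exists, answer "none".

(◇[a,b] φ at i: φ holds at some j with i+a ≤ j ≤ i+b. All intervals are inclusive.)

4

Scan j = 4,5,… for (q ∧ r):
  j=4: fails
  j=5: fails
  j=6: fails
  j=7: fails
  j=8: holds
First hit at j=8, so smallest k = 8-4 = 4.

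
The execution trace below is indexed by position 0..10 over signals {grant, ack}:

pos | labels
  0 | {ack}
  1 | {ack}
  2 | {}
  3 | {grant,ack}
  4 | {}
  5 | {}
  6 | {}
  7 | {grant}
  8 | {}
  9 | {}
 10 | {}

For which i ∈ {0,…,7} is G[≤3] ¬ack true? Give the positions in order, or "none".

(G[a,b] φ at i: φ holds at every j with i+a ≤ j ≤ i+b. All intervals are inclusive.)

4, 5, 6, 7

Evaluate at each i in [0,7]:
  i=0: ✗ (fails at j=0)
  i=1: ✗ (fails at j=1)
  i=2: ✗ (fails at j=3)
  i=3: ✗ (fails at j=3)
  i=4: ✓ (all of [4,7])
  i=5: ✓ (all of [5,8])
  i=6: ✓ (all of [6,9])
  i=7: ✓ (all of [7,10])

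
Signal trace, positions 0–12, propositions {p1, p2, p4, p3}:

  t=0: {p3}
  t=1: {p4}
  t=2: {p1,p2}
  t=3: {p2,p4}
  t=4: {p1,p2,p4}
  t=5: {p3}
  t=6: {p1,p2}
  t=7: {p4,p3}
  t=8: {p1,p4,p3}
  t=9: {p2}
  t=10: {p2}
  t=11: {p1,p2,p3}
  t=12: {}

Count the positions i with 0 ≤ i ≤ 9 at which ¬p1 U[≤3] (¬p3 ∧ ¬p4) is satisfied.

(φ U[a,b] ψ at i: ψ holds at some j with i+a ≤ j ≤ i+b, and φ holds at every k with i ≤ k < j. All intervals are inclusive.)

Evaluate at each i in [0,9]:
  i=0: ✓ (rhs at j=2; lhs holds on [0,1])
  i=1: ✓ (rhs at j=2; lhs holds on [1,1])
  i=2: ✓ (rhs at j=2)
  i=3: ✗ (lhs fails at k=4 before rhs at j=6)
  i=4: ✗ (lhs fails at k=4 before rhs at j=6)
  i=5: ✓ (rhs at j=6; lhs holds on [5,5])
  i=6: ✓ (rhs at j=6)
  i=7: ✗ (lhs fails at k=8 before rhs at j=9)
  i=8: ✗ (lhs fails at k=8 before rhs at j=9)
  i=9: ✓ (rhs at j=9)
Positions where it holds: {0, 1, 2, 5, 6, 9} → 6.

6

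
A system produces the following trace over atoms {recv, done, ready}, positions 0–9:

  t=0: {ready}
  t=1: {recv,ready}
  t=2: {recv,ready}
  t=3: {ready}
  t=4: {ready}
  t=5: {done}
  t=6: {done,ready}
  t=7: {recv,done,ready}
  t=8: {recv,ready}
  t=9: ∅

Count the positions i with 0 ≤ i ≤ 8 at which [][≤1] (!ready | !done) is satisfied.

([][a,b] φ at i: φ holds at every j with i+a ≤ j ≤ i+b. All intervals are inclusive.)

6

Evaluate at each i in [0,8]:
  i=0: ✓ (all of [0,1])
  i=1: ✓ (all of [1,2])
  i=2: ✓ (all of [2,3])
  i=3: ✓ (all of [3,4])
  i=4: ✓ (all of [4,5])
  i=5: ✗ (fails at j=6)
  i=6: ✗ (fails at j=6)
  i=7: ✗ (fails at j=7)
  i=8: ✓ (all of [8,9])
Positions where it holds: {0, 1, 2, 3, 4, 8} → 6.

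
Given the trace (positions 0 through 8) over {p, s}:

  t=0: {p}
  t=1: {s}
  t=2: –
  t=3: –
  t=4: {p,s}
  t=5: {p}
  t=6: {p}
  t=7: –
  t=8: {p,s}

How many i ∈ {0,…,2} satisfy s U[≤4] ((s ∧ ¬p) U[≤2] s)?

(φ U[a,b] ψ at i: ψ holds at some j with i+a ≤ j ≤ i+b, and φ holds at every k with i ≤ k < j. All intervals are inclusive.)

Evaluate at each i in [0,2]:
  i=0: ✗ (lhs fails at k=0 before rhs at j=1)
  i=1: ✓ (rhs at j=1)
  i=2: ✗ (lhs fails at k=2 before rhs at j=4)
Positions where it holds: {1} → 1.

1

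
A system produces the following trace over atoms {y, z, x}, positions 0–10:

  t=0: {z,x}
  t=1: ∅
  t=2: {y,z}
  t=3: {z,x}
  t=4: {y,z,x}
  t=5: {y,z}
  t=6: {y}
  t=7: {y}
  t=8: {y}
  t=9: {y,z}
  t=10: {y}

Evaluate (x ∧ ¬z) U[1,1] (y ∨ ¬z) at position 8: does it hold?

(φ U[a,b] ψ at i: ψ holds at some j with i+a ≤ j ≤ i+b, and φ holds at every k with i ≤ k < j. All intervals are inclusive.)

Need some j in [9,9] with (y ∨ ¬z), and (x ∧ ¬z) at every k in [8,j-1].
  j=9: (y ∨ ¬z) holds, but (x ∧ ¬z) fails at k=8 → not this j.
No j in the window works → until fails.

No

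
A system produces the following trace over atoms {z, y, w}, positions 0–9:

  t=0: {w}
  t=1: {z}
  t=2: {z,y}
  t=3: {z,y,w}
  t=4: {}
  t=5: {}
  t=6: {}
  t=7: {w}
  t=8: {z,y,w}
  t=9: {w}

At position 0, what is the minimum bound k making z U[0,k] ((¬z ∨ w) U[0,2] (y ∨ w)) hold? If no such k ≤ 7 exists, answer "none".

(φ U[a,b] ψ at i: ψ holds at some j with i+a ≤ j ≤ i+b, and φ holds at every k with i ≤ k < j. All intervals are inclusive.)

Need earliest j ≥ 0 with ((¬z ∨ w) U[0,2] (y ∨ w)), and z at every k in [0,j-1].
  j=0: rhs holds (empty prefix). k = 0.

0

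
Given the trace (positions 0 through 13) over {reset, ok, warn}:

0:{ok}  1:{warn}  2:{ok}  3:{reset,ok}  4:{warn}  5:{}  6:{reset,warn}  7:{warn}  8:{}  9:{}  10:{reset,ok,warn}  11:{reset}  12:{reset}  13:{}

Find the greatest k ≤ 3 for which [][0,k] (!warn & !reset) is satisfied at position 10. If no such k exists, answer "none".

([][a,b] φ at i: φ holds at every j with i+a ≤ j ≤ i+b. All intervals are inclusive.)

(!warn & !reset) must hold from j=10 onward; find where it first fails.
  j=10: fails → no k works.

none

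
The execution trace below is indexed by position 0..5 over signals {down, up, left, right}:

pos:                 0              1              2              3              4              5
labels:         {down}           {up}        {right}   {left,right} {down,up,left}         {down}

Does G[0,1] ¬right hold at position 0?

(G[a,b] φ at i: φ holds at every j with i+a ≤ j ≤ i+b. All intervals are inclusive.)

Check ¬right at every j in [0,1]:
  j=0: true
  j=1: true
All positions satisfy it → formula holds.

Holds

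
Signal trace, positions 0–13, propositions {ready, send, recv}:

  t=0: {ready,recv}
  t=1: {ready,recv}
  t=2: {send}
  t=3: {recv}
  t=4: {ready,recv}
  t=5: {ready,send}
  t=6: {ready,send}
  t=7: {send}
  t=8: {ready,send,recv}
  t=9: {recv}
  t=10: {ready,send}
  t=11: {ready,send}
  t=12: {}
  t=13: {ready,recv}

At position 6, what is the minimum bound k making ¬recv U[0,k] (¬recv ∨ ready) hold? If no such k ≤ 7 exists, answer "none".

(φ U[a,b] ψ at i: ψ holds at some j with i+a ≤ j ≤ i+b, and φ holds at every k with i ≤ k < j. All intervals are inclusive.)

0

Need earliest j ≥ 6 with (¬recv ∨ ready), and ¬recv at every k in [6,j-1].
  j=6: rhs holds (empty prefix). k = 0.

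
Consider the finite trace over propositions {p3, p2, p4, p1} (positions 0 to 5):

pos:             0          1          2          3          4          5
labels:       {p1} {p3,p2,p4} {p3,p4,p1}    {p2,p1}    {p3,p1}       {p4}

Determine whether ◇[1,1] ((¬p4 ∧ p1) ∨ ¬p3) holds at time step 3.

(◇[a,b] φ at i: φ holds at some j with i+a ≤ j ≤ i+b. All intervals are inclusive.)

Check ((¬p4 ∧ p1) ∨ ¬p3) at each j in [4,4]:
  j=4: true
Found at j=4 → formula holds.

True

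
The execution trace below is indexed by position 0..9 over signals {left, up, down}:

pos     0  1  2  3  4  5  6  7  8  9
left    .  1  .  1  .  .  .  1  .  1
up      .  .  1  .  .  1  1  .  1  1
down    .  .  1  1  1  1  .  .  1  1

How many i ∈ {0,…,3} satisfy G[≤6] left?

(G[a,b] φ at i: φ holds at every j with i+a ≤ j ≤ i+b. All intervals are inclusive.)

Evaluate at each i in [0,3]:
  i=0: ✗ (fails at j=0)
  i=1: ✗ (fails at j=2)
  i=2: ✗ (fails at j=2)
  i=3: ✗ (fails at j=4)
Positions where it holds: {} → 0.

0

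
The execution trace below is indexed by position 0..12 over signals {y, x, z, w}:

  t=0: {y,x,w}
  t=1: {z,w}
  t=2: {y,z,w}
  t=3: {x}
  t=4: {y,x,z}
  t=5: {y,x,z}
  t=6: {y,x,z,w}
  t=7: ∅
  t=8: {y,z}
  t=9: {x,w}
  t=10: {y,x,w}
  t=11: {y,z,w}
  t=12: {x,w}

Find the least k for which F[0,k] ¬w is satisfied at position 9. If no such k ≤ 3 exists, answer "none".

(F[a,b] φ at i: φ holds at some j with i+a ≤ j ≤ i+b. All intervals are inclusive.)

none

Scan j = 9,10,… for ¬w:
  j=9: fails
  j=10: fails
  j=11: fails
  j=12: fails
No j in [9,12] satisfies it → none.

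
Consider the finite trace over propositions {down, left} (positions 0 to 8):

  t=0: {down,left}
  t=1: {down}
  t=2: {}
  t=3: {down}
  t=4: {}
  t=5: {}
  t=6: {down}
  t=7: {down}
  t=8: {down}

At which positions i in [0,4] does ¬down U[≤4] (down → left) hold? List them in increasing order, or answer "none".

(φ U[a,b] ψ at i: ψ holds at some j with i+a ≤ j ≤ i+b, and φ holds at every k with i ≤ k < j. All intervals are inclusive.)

0, 2, 4

Evaluate at each i in [0,4]:
  i=0: ✓ (rhs at j=0)
  i=1: ✗ (lhs fails at k=1 before rhs at j=2)
  i=2: ✓ (rhs at j=2)
  i=3: ✗ (lhs fails at k=3 before rhs at j=4)
  i=4: ✓ (rhs at j=4)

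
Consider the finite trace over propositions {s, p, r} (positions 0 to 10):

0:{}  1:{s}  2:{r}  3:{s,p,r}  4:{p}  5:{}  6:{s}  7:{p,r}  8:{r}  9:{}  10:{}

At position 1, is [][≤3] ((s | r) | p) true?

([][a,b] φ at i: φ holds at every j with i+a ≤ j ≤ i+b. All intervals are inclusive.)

Check ((s | r) | p) at every j in [1,4]:
  j=1: true
  j=2: true
  j=3: true
  j=4: true
All positions satisfy it → formula holds.

Holds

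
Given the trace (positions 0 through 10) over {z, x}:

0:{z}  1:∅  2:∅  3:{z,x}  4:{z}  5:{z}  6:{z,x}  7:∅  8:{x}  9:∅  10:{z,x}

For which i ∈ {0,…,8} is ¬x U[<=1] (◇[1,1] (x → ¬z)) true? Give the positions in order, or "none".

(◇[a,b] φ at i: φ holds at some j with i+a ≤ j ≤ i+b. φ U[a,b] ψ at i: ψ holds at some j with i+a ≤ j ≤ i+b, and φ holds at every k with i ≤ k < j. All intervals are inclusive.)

0, 1, 2, 3, 4, 5, 6, 7, 8

Evaluate at each i in [0,8]:
  i=0: ✓ (rhs at j=0)
  i=1: ✓ (rhs at j=1)
  i=2: ✓ (rhs at j=3; lhs holds on [2,2])
  i=3: ✓ (rhs at j=3)
  i=4: ✓ (rhs at j=4)
  i=5: ✓ (rhs at j=6; lhs holds on [5,5])
  i=6: ✓ (rhs at j=6)
  i=7: ✓ (rhs at j=7)
  i=8: ✓ (rhs at j=8)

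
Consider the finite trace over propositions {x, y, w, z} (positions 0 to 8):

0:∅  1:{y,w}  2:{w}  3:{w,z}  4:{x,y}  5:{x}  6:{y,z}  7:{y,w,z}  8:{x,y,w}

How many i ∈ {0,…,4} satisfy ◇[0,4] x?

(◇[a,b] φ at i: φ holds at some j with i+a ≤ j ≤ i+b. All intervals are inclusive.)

5

Evaluate at each i in [0,4]:
  i=0: ✓ (witness j=4)
  i=1: ✓ (witness j=4)
  i=2: ✓ (witness j=4)
  i=3: ✓ (witness j=4)
  i=4: ✓ (witness j=4)
Positions where it holds: {0, 1, 2, 3, 4} → 5.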